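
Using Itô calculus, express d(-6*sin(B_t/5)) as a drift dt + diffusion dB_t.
d(-6*sin(B_t/5)) = (3*sin(B_t/5)/25) dt + (-6*cos(B_t/5)/5) dB_t

Itô's formula for f(B_t) gives d f(B_t) = f'(B_t) dB_t + (1/2) f''(B_t) dt. Compute derivatives of f(x) = -6*sin(x/5):
  f'(x)  = -6*cos(x/5)/5
  f''(x) = 6*sin(x/5)/25
Substitute x = B_t and multiply the f'' term by 1/2:
  drift     = (1/2) * (6*sin(x/5)/25) evaluated at B_t = 3*sin(B_t/5)/25
  diffusion = (-6*cos(x/5)/5) evaluated at B_t = -6*cos(B_t/5)/5
Therefore d(-6*sin(B_t/5)) = (3*sin(B_t/5)/25) dt + (-6*cos(B_t/5)/5) dB_t.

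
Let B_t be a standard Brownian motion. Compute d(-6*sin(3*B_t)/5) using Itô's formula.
d(-6*sin(3*B_t)/5) = (27*sin(3*B_t)/5) dt + (-18*cos(3*B_t)/5) dB_t

Itô's formula for f(B_t) gives d f(B_t) = f'(B_t) dB_t + (1/2) f''(B_t) dt. Compute derivatives of f(x) = -6*sin(3*x)/5:
  f'(x)  = -18*cos(3*x)/5
  f''(x) = 54*sin(3*x)/5
Substitute x = B_t and multiply the f'' term by 1/2:
  drift     = (1/2) * (54*sin(3*x)/5) evaluated at B_t = 27*sin(3*B_t)/5
  diffusion = (-18*cos(3*x)/5) evaluated at B_t = -18*cos(3*B_t)/5
Therefore d(-6*sin(3*B_t)/5) = (27*sin(3*B_t)/5) dt + (-18*cos(3*B_t)/5) dB_t.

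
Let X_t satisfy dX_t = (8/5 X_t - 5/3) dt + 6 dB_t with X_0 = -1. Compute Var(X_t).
Var(X_t) = 45*exp(16*t/5)/4 - 45/4

The variance V(t) = Var(X_t) satisfies V'(t) = 2 a V(t) + c^2 with V(0) = 0 (drift coefficient is linear in X, diffusion is constant). With a = 8/5, c = 6, the solution is
  V(t) = (c^2 / (2 a)) * (exp(2 a t) - 1)
       = (6^2 / (2*(8/5))) * (exp((16/5) t) - 1)
       = 45*exp(16*t/5)/4 - 45/4.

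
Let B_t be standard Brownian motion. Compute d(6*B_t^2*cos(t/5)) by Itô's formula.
d(6*B_t^2*cos(t/5)) = (-6*B_t^2*sin(t/5)/5 + 6*cos(t/5)) dt + (12*B_t*cos(t/5)) dB_t

Itô's formula for f(t, x): d f(t, B_t) = (f_t + (1/2) f_xx) dt + f_x dB_t. Compute partials of f(t, x) = 6*x^2*cos(t/5):
  f_t(t,x)  = -6*x^2*sin(t/5)/5
  f_x(t,x)  = 12*x*cos(t/5)
  f_xx(t,x) = 12*cos(t/5)
Assemble drift = f_t + (1/2) f_xx = -6*x^2*sin(t/5)/5 + 6*cos(t/5) and diffusion = f_x = 12*x*cos(t/5). Substituting x = B_t:
  d(6*B_t^2*cos(t/5)) = (-6*B_t^2*sin(t/5)/5 + 6*cos(t/5)) dt + (12*B_t*cos(t/5)) dB_t.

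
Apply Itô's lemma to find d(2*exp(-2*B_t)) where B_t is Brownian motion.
d(2*exp(-2*B_t)) = (4*exp(-2*B_t)) dt + (-4*exp(-2*B_t)) dB_t

Itô's formula for f(B_t) gives d f(B_t) = f'(B_t) dB_t + (1/2) f''(B_t) dt. Compute derivatives of f(x) = 2*exp(-2*x):
  f'(x)  = -4*exp(-2*x)
  f''(x) = 8*exp(-2*x)
Substitute x = B_t and multiply the f'' term by 1/2:
  drift     = (1/2) * (8*exp(-2*x)) evaluated at B_t = 4*exp(-2*B_t)
  diffusion = (-4*exp(-2*x)) evaluated at B_t = -4*exp(-2*B_t)
Therefore d(2*exp(-2*B_t)) = (4*exp(-2*B_t)) dt + (-4*exp(-2*B_t)) dB_t.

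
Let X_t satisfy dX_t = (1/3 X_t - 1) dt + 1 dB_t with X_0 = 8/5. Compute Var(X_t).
Var(X_t) = 3*exp(2*t/3)/2 - 3/2

The variance V(t) = Var(X_t) satisfies V'(t) = 2 a V(t) + c^2 with V(0) = 0 (drift coefficient is linear in X, diffusion is constant). With a = 1/3, c = 1, the solution is
  V(t) = (c^2 / (2 a)) * (exp(2 a t) - 1)
       = (1^2 / (2*(1/3))) * (exp((2/3) t) - 1)
       = 3*exp(2*t/3)/2 - 3/2.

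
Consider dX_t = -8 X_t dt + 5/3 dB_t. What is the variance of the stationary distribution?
lim Var(X_t) = 25/144

The OU SDE dX = -theta X dt + sigma dB admits the integrating factor exp(theta t): d(exp(theta t) X_t) = sigma exp(theta t) dB_t. Integrating from 0 to t gives X_t = x_0 * exp(-theta t) + sigma * int_0^t exp(-theta (t-s)) dB_s for any initial x_0. The Itô integral has variance (by the Itô isometry) sigma^2 * int_0^t exp(-2 theta (t - s)) ds = sigma^2 * (1 - exp(-2 theta t)) / (2 theta), independent of x_0.
With theta = 8, sigma = 5/3:
  Var(X_t) = (5/3)^2 * (1 - exp(-2*8 t)) / (2 * 8) = 25/144 - 25*exp(-16*t)/144.
As t -> infinity, exp(-2*8 t) -> 0, so the stationary variance is sigma^2 / (2 theta) = 25/144.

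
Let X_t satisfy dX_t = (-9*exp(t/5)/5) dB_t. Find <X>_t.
<X>_t = 81*exp(2*t/5)/10 - 81/10

For an Itô process dX_t = a(t) dt + b(t) dB_t, the quadratic variation is <X>_t = int_0^t b(s)^2 ds (the drift term does not contribute). Here b(s) = -9*exp(s/5)/5, so
  b(s)^2 = 81*exp(2*s/5)/25.
Integrating from 0 to t:
  <X>_t = int_0^t (81*exp(2*s/5)/25) ds = 81*exp(2*t/5)/10 - 81/10.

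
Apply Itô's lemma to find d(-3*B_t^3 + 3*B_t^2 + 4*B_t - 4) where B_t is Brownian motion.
d(-3*B_t^3 + 3*B_t^2 + 4*B_t - 4) = (3 - 9*B_t) dt + (-9*B_t^2 + 6*B_t + 4) dB_t

Itô's formula for f(B_t) gives d f(B_t) = f'(B_t) dB_t + (1/2) f''(B_t) dt. Compute derivatives of f(x) = -3*x^3 + 3*x^2 + 4*x - 4:
  f'(x)  = -9*x^2 + 6*x + 4
  f''(x) = 6 - 18*x
Substitute x = B_t and multiply the f'' term by 1/2:
  drift     = (1/2) * (6 - 18*x) evaluated at B_t = 3 - 9*B_t
  diffusion = (-9*x^2 + 6*x + 4) evaluated at B_t = -9*B_t^2 + 6*B_t + 4
Therefore d(-3*B_t^3 + 3*B_t^2 + 4*B_t - 4) = (3 - 9*B_t) dt + (-9*B_t^2 + 6*B_t + 4) dB_t.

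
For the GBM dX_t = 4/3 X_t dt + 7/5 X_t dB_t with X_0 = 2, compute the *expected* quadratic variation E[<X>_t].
E[<X>_t] = 588*exp(347*t/75)/347 - 588/347

<X>_t = int_0^t ((7/5) * X_s)^2 ds. Taking expectation inside the integral: E[<X>_t] = (7/5)^2 * int_0^t E[X_s^2] ds. For GBM, E[X_s^2] = x_0^2 * exp((2 mu + sigma^2) s). Integrating:
  E[<X>_t] = (7/5)^2 * 2^2 * (exp((2*(4/3) + (7/5)^2) t) - 1) / (2*(4/3) + (7/5)^2)
           = (7/5)^2 * 2^2 * (exp((347/75) t) - 1) / (347/75) = 588*exp(347*t/75)/347 - 588/347.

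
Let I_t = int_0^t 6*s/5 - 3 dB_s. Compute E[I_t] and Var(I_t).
E[I_t] = 0; Var(I_t) = 3*t*(4*t^2 - 30*t + 75)/25

The Itô integral of a deterministic integrand f(s) has mean 0 because each increment f(s) * (B_{s+ds} - B_s) has mean 0. By the Itô isometry:
  Var( int_0^t f(s) dB_s ) = E[ (int_0^t f(s) dB_s)^2 ] = int_0^t f(s)^2 ds.
Here f(s) = 6*s/5 - 3, so f(s)^2 = 9*(2*s - 5)^2/25. Integrate:
  int_0^t (9*(2*s - 5)^2/25) ds = 3*t*(4*t^2 - 30*t + 75)/25.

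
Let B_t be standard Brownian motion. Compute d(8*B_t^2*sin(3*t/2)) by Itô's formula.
d(8*B_t^2*sin(3*t/2)) = (12*B_t^2*cos(3*t/2) + 8*sin(3*t/2)) dt + (16*B_t*sin(3*t/2)) dB_t

Itô's formula for f(t, x): d f(t, B_t) = (f_t + (1/2) f_xx) dt + f_x dB_t. Compute partials of f(t, x) = 8*x^2*sin(3*t/2):
  f_t(t,x)  = 12*x^2*cos(3*t/2)
  f_x(t,x)  = 16*x*sin(3*t/2)
  f_xx(t,x) = 16*sin(3*t/2)
Assemble drift = f_t + (1/2) f_xx = 12*x^2*cos(3*t/2) + 8*sin(3*t/2) and diffusion = f_x = 16*x*sin(3*t/2). Substituting x = B_t:
  d(8*B_t^2*sin(3*t/2)) = (12*B_t^2*cos(3*t/2) + 8*sin(3*t/2)) dt + (16*B_t*sin(3*t/2)) dB_t.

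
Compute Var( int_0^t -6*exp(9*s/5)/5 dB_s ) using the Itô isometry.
Var = 2*exp(18*t/5)/5 - 2/5

The Itô integral of a deterministic integrand f(s) has mean 0 because each increment f(s) * (B_{s+ds} - B_s) has mean 0. By the Itô isometry:
  Var( int_0^t f(s) dB_s ) = E[ (int_0^t f(s) dB_s)^2 ] = int_0^t f(s)^2 ds.
Here f(s) = -6*exp(9*s/5)/5, so f(s)^2 = 36*exp(18*s/5)/25. Integrate:
  int_0^t (36*exp(18*s/5)/25) ds = 2*exp(18*t/5)/5 - 2/5.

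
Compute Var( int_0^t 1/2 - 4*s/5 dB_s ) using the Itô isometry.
Var = t*(64*t^2 - 120*t + 75)/300

The Itô integral of a deterministic integrand f(s) has mean 0 because each increment f(s) * (B_{s+ds} - B_s) has mean 0. By the Itô isometry:
  Var( int_0^t f(s) dB_s ) = E[ (int_0^t f(s) dB_s)^2 ] = int_0^t f(s)^2 ds.
Here f(s) = 1/2 - 4*s/5, so f(s)^2 = (8*s - 5)^2/100. Integrate:
  int_0^t ((8*s - 5)^2/100) ds = t*(64*t^2 - 120*t + 75)/300.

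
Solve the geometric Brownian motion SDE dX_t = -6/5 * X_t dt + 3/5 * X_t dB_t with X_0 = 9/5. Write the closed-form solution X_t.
X_t = 9/5 * exp((-69/50) * t + (3/5) * B_t)

For GBM dX = mu X dt + sigma X dB with X_0 = x_0, apply Itô to Y = log X: dY = (mu - sigma^2/2) dt + sigma dB, so Y_t = log(x_0) + (mu - sigma^2/2) t + sigma B_t and hence X_t = x_0 * exp((mu - sigma^2/2) t + sigma B_t).
With mu = -6/5, sigma = 3/5, x_0 = 9/5, this gives:
  X_t = 9/5 * exp((-69/50) * t + (3/5) * B_t).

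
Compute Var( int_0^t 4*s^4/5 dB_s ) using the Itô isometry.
Var = 16*t^9/225

The Itô integral of a deterministic integrand f(s) has mean 0 because each increment f(s) * (B_{s+ds} - B_s) has mean 0. By the Itô isometry:
  Var( int_0^t f(s) dB_s ) = E[ (int_0^t f(s) dB_s)^2 ] = int_0^t f(s)^2 ds.
Here f(s) = 4*s^4/5, so f(s)^2 = 16*s^8/25. Integrate:
  int_0^t (16*s^8/25) ds = 16*t^9/225.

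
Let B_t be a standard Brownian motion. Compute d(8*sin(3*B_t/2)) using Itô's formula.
d(8*sin(3*B_t/2)) = (-9*sin(3*B_t/2)) dt + (12*cos(3*B_t/2)) dB_t

Itô's formula for f(B_t) gives d f(B_t) = f'(B_t) dB_t + (1/2) f''(B_t) dt. Compute derivatives of f(x) = 8*sin(3*x/2):
  f'(x)  = 12*cos(3*x/2)
  f''(x) = -18*sin(3*x/2)
Substitute x = B_t and multiply the f'' term by 1/2:
  drift     = (1/2) * (-18*sin(3*x/2)) evaluated at B_t = -9*sin(3*B_t/2)
  diffusion = (12*cos(3*x/2)) evaluated at B_t = 12*cos(3*B_t/2)
Therefore d(8*sin(3*B_t/2)) = (-9*sin(3*B_t/2)) dt + (12*cos(3*B_t/2)) dB_t.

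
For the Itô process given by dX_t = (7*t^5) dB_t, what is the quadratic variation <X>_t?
<X>_t = 49*t^11/11

For an Itô process dX_t = a(t) dt + b(t) dB_t, the quadratic variation is <X>_t = int_0^t b(s)^2 ds (the drift term does not contribute). Here b(s) = 7*s^5, so
  b(s)^2 = 49*s^10.
Integrating from 0 to t:
  <X>_t = int_0^t (49*s^10) ds = 49*t^11/11.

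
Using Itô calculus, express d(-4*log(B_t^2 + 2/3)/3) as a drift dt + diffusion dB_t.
d(-4*log(B_t^2 + 2/3)/3) = (4*(3*B_t^2 - 2)/(3*B_t^2 + 2)^2) dt + (-8*B_t/(3*B_t^2 + 2)) dB_t

Itô's formula for f(B_t) gives d f(B_t) = f'(B_t) dB_t + (1/2) f''(B_t) dt. Compute derivatives of f(x) = -4*log(x^2 + 2/3)/3:
  f'(x)  = -8*x/(3*x^2 + 2)
  f''(x) = 8*(3*x^2 - 2)/(3*x^2 + 2)^2
Substitute x = B_t and multiply the f'' term by 1/2:
  drift     = (1/2) * (8*(3*x^2 - 2)/(3*x^2 + 2)^2) evaluated at B_t = 4*(3*B_t^2 - 2)/(3*B_t^2 + 2)^2
  diffusion = (-8*x/(3*x^2 + 2)) evaluated at B_t = -8*B_t/(3*B_t^2 + 2)
Therefore d(-4*log(B_t^2 + 2/3)/3) = (4*(3*B_t^2 - 2)/(3*B_t^2 + 2)^2) dt + (-8*B_t/(3*B_t^2 + 2)) dB_t.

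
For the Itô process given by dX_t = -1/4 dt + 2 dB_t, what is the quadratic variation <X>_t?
<X>_t = 4*t

For an Itô process dX_t = a(t) dt + b(t) dB_t, the quadratic variation is <X>_t = int_0^t b(s)^2 ds (the drift term does not contribute). Here b(s) = 2, so
  b(s)^2 = 4.
Integrating from 0 to t:
  <X>_t = int_0^t (4) ds = 4*t.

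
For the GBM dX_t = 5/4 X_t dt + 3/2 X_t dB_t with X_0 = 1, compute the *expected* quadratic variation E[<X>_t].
E[<X>_t] = 9*exp(19*t/4)/19 - 9/19

<X>_t = int_0^t ((3/2) * X_s)^2 ds. Taking expectation inside the integral: E[<X>_t] = (3/2)^2 * int_0^t E[X_s^2] ds. For GBM, E[X_s^2] = x_0^2 * exp((2 mu + sigma^2) s). Integrating:
  E[<X>_t] = (3/2)^2 * 1^2 * (exp((2*(5/4) + (3/2)^2) t) - 1) / (2*(5/4) + (3/2)^2)
           = (3/2)^2 * 1^2 * (exp((19/4) t) - 1) / (19/4) = 9*exp(19*t/4)/19 - 9/19.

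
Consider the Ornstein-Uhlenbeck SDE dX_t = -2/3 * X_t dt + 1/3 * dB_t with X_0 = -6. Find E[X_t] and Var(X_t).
E[X_t] = -6*exp(-2*t/3); Var(X_t) = 1/12 - exp(-4*t/3)/12

The OU SDE dX = -theta X dt + sigma dB admits the integrating factor exp(theta t): d(exp(theta t) X_t) = sigma exp(theta t) dB_t. Integrating from 0 to t:
  X_t = x_0 * exp(-theta t) + sigma * int_0^t exp(-theta (t-s)) dB_s.
The Itô integral has mean 0 and (by the Itô isometry) variance sigma^2 * int_0^t exp(-2 theta (t - s)) ds = sigma^2 * (1 - exp(-2 theta t)) / (2 theta).
With theta = 2/3, sigma = 1/3, x_0 = -6:
  E[X_t] = -6 * exp(-2/3 t) = -6*exp(-2*t/3)
  Var(X_t) = (1/3)^2 * (1 - exp(-2*2/3 t)) / (2 * 2/3) = 1/12 - exp(-4*t/3)/12.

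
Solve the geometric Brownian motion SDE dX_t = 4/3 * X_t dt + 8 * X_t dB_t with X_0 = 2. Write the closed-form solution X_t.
X_t = 2 * exp((-92/3) * t + (8) * B_t)

For GBM dX = mu X dt + sigma X dB with X_0 = x_0, apply Itô to Y = log X: dY = (mu - sigma^2/2) dt + sigma dB, so Y_t = log(x_0) + (mu - sigma^2/2) t + sigma B_t and hence X_t = x_0 * exp((mu - sigma^2/2) t + sigma B_t).
With mu = 4/3, sigma = 8, x_0 = 2, this gives:
  X_t = 2 * exp((-92/3) * t + (8) * B_t).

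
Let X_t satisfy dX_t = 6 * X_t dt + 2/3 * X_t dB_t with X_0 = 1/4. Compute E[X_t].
E[X_t] = exp(6*t)/4

For GBM dX = mu X dt + sigma X dB with X_0 = x_0, apply Itô to Y = log X: dY = (mu - sigma^2/2) dt + sigma dB, so Y_t = log(x_0) + (mu - sigma^2/2) t + sigma B_t and hence X_t = x_0 * exp((mu - sigma^2/2) t + sigma B_t).
With mu = 6, sigma = 2/3, x_0 = 1/4, this gives:
  X_t = 1/4 * exp((52/9) * t + (2/3) * B_t).
Since sigma*B_t ~ Normal(0, sigma^2 t), E[exp(sigma*B_t)] = exp(sigma^2 t / 2); so E[X_t] = x_0 * exp((mu - sigma^2/2) t) * exp(sigma^2 t / 2) = x_0 * exp(mu t) = exp(6*t)/4.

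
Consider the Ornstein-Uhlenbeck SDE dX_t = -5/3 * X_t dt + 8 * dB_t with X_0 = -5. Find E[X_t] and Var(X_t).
E[X_t] = -5*exp(-5*t/3); Var(X_t) = 96/5 - 96*exp(-10*t/3)/5

The OU SDE dX = -theta X dt + sigma dB admits the integrating factor exp(theta t): d(exp(theta t) X_t) = sigma exp(theta t) dB_t. Integrating from 0 to t:
  X_t = x_0 * exp(-theta t) + sigma * int_0^t exp(-theta (t-s)) dB_s.
The Itô integral has mean 0 and (by the Itô isometry) variance sigma^2 * int_0^t exp(-2 theta (t - s)) ds = sigma^2 * (1 - exp(-2 theta t)) / (2 theta).
With theta = 5/3, sigma = 8, x_0 = -5:
  E[X_t] = -5 * exp(-5/3 t) = -5*exp(-5*t/3)
  Var(X_t) = (8)^2 * (1 - exp(-2*5/3 t)) / (2 * 5/3) = 96/5 - 96*exp(-10*t/3)/5.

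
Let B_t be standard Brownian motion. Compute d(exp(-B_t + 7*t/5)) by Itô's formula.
d(exp(-B_t + 7*t/5)) = (19*exp(-B_t + 7*t/5)/10) dt + (-exp(-B_t + 7*t/5)) dB_t

Itô's formula for f(t, x): d f(t, B_t) = (f_t + (1/2) f_xx) dt + f_x dB_t. Compute partials of f(t, x) = exp(7*t/5 - x):
  f_t(t,x)  = 7*exp(7*t/5 - x)/5
  f_x(t,x)  = -exp(7*t/5 - x)
  f_xx(t,x) = exp(7*t/5 - x)
Assemble drift = f_t + (1/2) f_xx = 19*exp(7*t/5 - x)/10 and diffusion = f_x = -exp(7*t/5 - x). Substituting x = B_t:
  d(exp(-B_t + 7*t/5)) = (19*exp(-B_t + 7*t/5)/10) dt + (-exp(-B_t + 7*t/5)) dB_t.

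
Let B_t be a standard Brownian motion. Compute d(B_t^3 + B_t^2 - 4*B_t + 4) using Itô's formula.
d(B_t^3 + B_t^2 - 4*B_t + 4) = (3*B_t + 1) dt + (3*B_t^2 + 2*B_t - 4) dB_t

Itô's formula for f(B_t) gives d f(B_t) = f'(B_t) dB_t + (1/2) f''(B_t) dt. Compute derivatives of f(x) = x^3 + x^2 - 4*x + 4:
  f'(x)  = 3*x^2 + 2*x - 4
  f''(x) = 6*x + 2
Substitute x = B_t and multiply the f'' term by 1/2:
  drift     = (1/2) * (6*x + 2) evaluated at B_t = 3*B_t + 1
  diffusion = (3*x^2 + 2*x - 4) evaluated at B_t = 3*B_t^2 + 2*B_t - 4
Therefore d(B_t^3 + B_t^2 - 4*B_t + 4) = (3*B_t + 1) dt + (3*B_t^2 + 2*B_t - 4) dB_t.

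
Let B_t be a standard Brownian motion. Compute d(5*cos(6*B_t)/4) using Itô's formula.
d(5*cos(6*B_t)/4) = (-45*cos(6*B_t)/2) dt + (-15*sin(6*B_t)/2) dB_t

Itô's formula for f(B_t) gives d f(B_t) = f'(B_t) dB_t + (1/2) f''(B_t) dt. Compute derivatives of f(x) = 5*cos(6*x)/4:
  f'(x)  = -15*sin(6*x)/2
  f''(x) = -45*cos(6*x)
Substitute x = B_t and multiply the f'' term by 1/2:
  drift     = (1/2) * (-45*cos(6*x)) evaluated at B_t = -45*cos(6*B_t)/2
  diffusion = (-15*sin(6*x)/2) evaluated at B_t = -15*sin(6*B_t)/2
Therefore d(5*cos(6*B_t)/4) = (-45*cos(6*B_t)/2) dt + (-15*sin(6*B_t)/2) dB_t.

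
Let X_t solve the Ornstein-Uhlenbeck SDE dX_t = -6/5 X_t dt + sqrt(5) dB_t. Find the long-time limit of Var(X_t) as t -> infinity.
lim Var(X_t) = 25/12

The OU SDE dX = -theta X dt + sigma dB admits the integrating factor exp(theta t): d(exp(theta t) X_t) = sigma exp(theta t) dB_t. Integrating from 0 to t gives X_t = x_0 * exp(-theta t) + sigma * int_0^t exp(-theta (t-s)) dB_s for any initial x_0. The Itô integral has variance (by the Itô isometry) sigma^2 * int_0^t exp(-2 theta (t - s)) ds = sigma^2 * (1 - exp(-2 theta t)) / (2 theta), independent of x_0.
With theta = 6/5, sigma = sqrt(5):
  Var(X_t) = (sqrt(5))^2 * (1 - exp(-2*6/5 t)) / (2 * 6/5) = 25/12 - 25*exp(-12*t/5)/12.
As t -> infinity, exp(-2*6/5 t) -> 0, so the stationary variance is sigma^2 / (2 theta) = 25/12.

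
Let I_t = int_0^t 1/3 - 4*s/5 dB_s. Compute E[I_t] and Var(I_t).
E[I_t] = 0; Var(I_t) = t*(48*t^2 - 60*t + 25)/225

The Itô integral of a deterministic integrand f(s) has mean 0 because each increment f(s) * (B_{s+ds} - B_s) has mean 0. By the Itô isometry:
  Var( int_0^t f(s) dB_s ) = E[ (int_0^t f(s) dB_s)^2 ] = int_0^t f(s)^2 ds.
Here f(s) = 1/3 - 4*s/5, so f(s)^2 = (12*s - 5)^2/225. Integrate:
  int_0^t ((12*s - 5)^2/225) ds = t*(48*t^2 - 60*t + 25)/225.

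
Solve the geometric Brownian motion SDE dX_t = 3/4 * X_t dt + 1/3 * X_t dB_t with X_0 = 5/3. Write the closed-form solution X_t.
X_t = 5/3 * exp((25/36) * t + (1/3) * B_t)

For GBM dX = mu X dt + sigma X dB with X_0 = x_0, apply Itô to Y = log X: dY = (mu - sigma^2/2) dt + sigma dB, so Y_t = log(x_0) + (mu - sigma^2/2) t + sigma B_t and hence X_t = x_0 * exp((mu - sigma^2/2) t + sigma B_t).
With mu = 3/4, sigma = 1/3, x_0 = 5/3, this gives:
  X_t = 5/3 * exp((25/36) * t + (1/3) * B_t).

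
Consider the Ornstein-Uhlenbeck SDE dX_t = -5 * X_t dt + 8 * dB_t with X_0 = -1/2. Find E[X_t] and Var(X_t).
E[X_t] = -exp(-5*t)/2; Var(X_t) = 32/5 - 32*exp(-10*t)/5

The OU SDE dX = -theta X dt + sigma dB admits the integrating factor exp(theta t): d(exp(theta t) X_t) = sigma exp(theta t) dB_t. Integrating from 0 to t:
  X_t = x_0 * exp(-theta t) + sigma * int_0^t exp(-theta (t-s)) dB_s.
The Itô integral has mean 0 and (by the Itô isometry) variance sigma^2 * int_0^t exp(-2 theta (t - s)) ds = sigma^2 * (1 - exp(-2 theta t)) / (2 theta).
With theta = 5, sigma = 8, x_0 = -1/2:
  E[X_t] = -1/2 * exp(-5 t) = -exp(-5*t)/2
  Var(X_t) = (8)^2 * (1 - exp(-2*5 t)) / (2 * 5) = 32/5 - 32*exp(-10*t)/5.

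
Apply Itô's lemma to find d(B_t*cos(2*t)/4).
d(B_t*cos(2*t)/4) = (-B_t*sin(2*t)/2) dt + (cos(2*t)/4) dB_t

Itô's formula for f(t, x): d f(t, B_t) = (f_t + (1/2) f_xx) dt + f_x dB_t. Compute partials of f(t, x) = x*cos(2*t)/4:
  f_t(t,x)  = -x*sin(2*t)/2
  f_x(t,x)  = cos(2*t)/4
  f_xx(t,x) = 0
Assemble drift = f_t + (1/2) f_xx = -x*sin(2*t)/2 and diffusion = f_x = cos(2*t)/4. Substituting x = B_t:
  d(B_t*cos(2*t)/4) = (-B_t*sin(2*t)/2) dt + (cos(2*t)/4) dB_t.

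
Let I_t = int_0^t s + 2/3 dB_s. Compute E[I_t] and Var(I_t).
E[I_t] = 0; Var(I_t) = t*(3*t^2 + 6*t + 4)/9

The Itô integral of a deterministic integrand f(s) has mean 0 because each increment f(s) * (B_{s+ds} - B_s) has mean 0. By the Itô isometry:
  Var( int_0^t f(s) dB_s ) = E[ (int_0^t f(s) dB_s)^2 ] = int_0^t f(s)^2 ds.
Here f(s) = s + 2/3, so f(s)^2 = (3*s + 2)^2/9. Integrate:
  int_0^t ((3*s + 2)^2/9) ds = t*(3*t^2 + 6*t + 4)/9.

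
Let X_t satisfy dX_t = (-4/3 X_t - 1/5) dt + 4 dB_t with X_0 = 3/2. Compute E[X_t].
E[X_t] = -3/20 + 33*exp(-4*t/3)/20

Taking expectations and using E[dB_t] = 0, the mean m(t) = E[X_t] satisfies the ODE m'(t) = a m(t) + b with m(0) = x_0. With a = -4/3, b = -1/5, x_0 = 3/2, the solution is
  m(t) = x_0 * exp(a t) + (b/a) * (exp(a t) - 1)
       = (3/2) * exp((-4/3) t) + ((-1/5)/(-4/3)) * (exp((-4/3) t) - 1)
       = -3/20 + 33*exp(-4*t/3)/20.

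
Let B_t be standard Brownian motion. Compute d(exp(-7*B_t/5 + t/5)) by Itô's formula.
d(exp(-7*B_t/5 + t/5)) = (59*exp(-7*B_t/5 + t/5)/50) dt + (-7*exp(-7*B_t/5 + t/5)/5) dB_t

Itô's formula for f(t, x): d f(t, B_t) = (f_t + (1/2) f_xx) dt + f_x dB_t. Compute partials of f(t, x) = exp(t/5 - 7*x/5):
  f_t(t,x)  = exp(t/5 - 7*x/5)/5
  f_x(t,x)  = -7*exp(t/5 - 7*x/5)/5
  f_xx(t,x) = 49*exp(t/5 - 7*x/5)/25
Assemble drift = f_t + (1/2) f_xx = 59*exp(t/5 - 7*x/5)/50 and diffusion = f_x = -7*exp(t/5 - 7*x/5)/5. Substituting x = B_t:
  d(exp(-7*B_t/5 + t/5)) = (59*exp(-7*B_t/5 + t/5)/50) dt + (-7*exp(-7*B_t/5 + t/5)/5) dB_t.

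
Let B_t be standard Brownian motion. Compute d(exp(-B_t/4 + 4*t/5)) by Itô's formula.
d(exp(-B_t/4 + 4*t/5)) = (133*exp(-B_t/4 + 4*t/5)/160) dt + (-exp(-B_t/4 + 4*t/5)/4) dB_t

Itô's formula for f(t, x): d f(t, B_t) = (f_t + (1/2) f_xx) dt + f_x dB_t. Compute partials of f(t, x) = exp(4*t/5 - x/4):
  f_t(t,x)  = 4*exp(4*t/5 - x/4)/5
  f_x(t,x)  = -exp(4*t/5 - x/4)/4
  f_xx(t,x) = exp(4*t/5 - x/4)/16
Assemble drift = f_t + (1/2) f_xx = 133*exp(4*t/5 - x/4)/160 and diffusion = f_x = -exp(4*t/5 - x/4)/4. Substituting x = B_t:
  d(exp(-B_t/4 + 4*t/5)) = (133*exp(-B_t/4 + 4*t/5)/160) dt + (-exp(-B_t/4 + 4*t/5)/4) dB_t.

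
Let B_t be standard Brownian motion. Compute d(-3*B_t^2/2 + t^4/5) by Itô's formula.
d(-3*B_t^2/2 + t^4/5) = (4*t^3/5 - 3/2) dt + (-3*B_t) dB_t

Itô's formula for f(t, x): d f(t, B_t) = (f_t + (1/2) f_xx) dt + f_x dB_t. Compute partials of f(t, x) = t^4/5 - 3*x^2/2:
  f_t(t,x)  = 4*t^3/5
  f_x(t,x)  = -3*x
  f_xx(t,x) = -3
Assemble drift = f_t + (1/2) f_xx = 4*t^3/5 - 3/2 and diffusion = f_x = -3*x. Substituting x = B_t:
  d(-3*B_t^2/2 + t^4/5) = (4*t^3/5 - 3/2) dt + (-3*B_t) dB_t.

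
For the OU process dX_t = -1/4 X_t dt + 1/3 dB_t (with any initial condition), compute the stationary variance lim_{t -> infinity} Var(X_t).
lim Var(X_t) = 2/9

The OU SDE dX = -theta X dt + sigma dB admits the integrating factor exp(theta t): d(exp(theta t) X_t) = sigma exp(theta t) dB_t. Integrating from 0 to t gives X_t = x_0 * exp(-theta t) + sigma * int_0^t exp(-theta (t-s)) dB_s for any initial x_0. The Itô integral has variance (by the Itô isometry) sigma^2 * int_0^t exp(-2 theta (t - s)) ds = sigma^2 * (1 - exp(-2 theta t)) / (2 theta), independent of x_0.
With theta = 1/4, sigma = 1/3:
  Var(X_t) = (1/3)^2 * (1 - exp(-2*1/4 t)) / (2 * 1/4) = 2/9 - 2*exp(-t/2)/9.
As t -> infinity, exp(-2*1/4 t) -> 0, so the stationary variance is sigma^2 / (2 theta) = 2/9.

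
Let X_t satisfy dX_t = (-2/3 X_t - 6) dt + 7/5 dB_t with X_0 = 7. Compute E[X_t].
E[X_t] = -9 + 16*exp(-2*t/3)

Taking expectations and using E[dB_t] = 0, the mean m(t) = E[X_t] satisfies the ODE m'(t) = a m(t) + b with m(0) = x_0. With a = -2/3, b = -6, x_0 = 7, the solution is
  m(t) = x_0 * exp(a t) + (b/a) * (exp(a t) - 1)
       = 7 * exp((-2/3) t) + ((-6)/(-2/3)) * (exp((-2/3) t) - 1)
       = -9 + 16*exp(-2*t/3).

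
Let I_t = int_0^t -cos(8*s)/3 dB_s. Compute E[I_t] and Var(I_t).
E[I_t] = 0; Var(I_t) = t/18 + sin(8*t)*cos(8*t)/144

The Itô integral of a deterministic integrand f(s) has mean 0 because each increment f(s) * (B_{s+ds} - B_s) has mean 0. By the Itô isometry:
  Var( int_0^t f(s) dB_s ) = E[ (int_0^t f(s) dB_s)^2 ] = int_0^t f(s)^2 ds.
Here f(s) = -cos(8*s)/3, so f(s)^2 = cos(8*s)^2/9. Integrate:
  int_0^t (cos(8*s)^2/9) ds = t/18 + sin(8*t)*cos(8*t)/144.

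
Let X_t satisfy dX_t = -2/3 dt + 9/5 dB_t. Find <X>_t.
<X>_t = 81*t/25

For an Itô process dX_t = a(t) dt + b(t) dB_t, the quadratic variation is <X>_t = int_0^t b(s)^2 ds (the drift term does not contribute). Here b(s) = 9/5, so
  b(s)^2 = 81/25.
Integrating from 0 to t:
  <X>_t = int_0^t (81/25) ds = 81*t/25.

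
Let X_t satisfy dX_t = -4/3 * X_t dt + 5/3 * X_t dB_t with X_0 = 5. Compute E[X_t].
E[X_t] = 5*exp(-4*t/3)

For GBM dX = mu X dt + sigma X dB with X_0 = x_0, apply Itô to Y = log X: dY = (mu - sigma^2/2) dt + sigma dB, so Y_t = log(x_0) + (mu - sigma^2/2) t + sigma B_t and hence X_t = x_0 * exp((mu - sigma^2/2) t + sigma B_t).
With mu = -4/3, sigma = 5/3, x_0 = 5, this gives:
  X_t = 5 * exp((-49/18) * t + (5/3) * B_t).
Since sigma*B_t ~ Normal(0, sigma^2 t), E[exp(sigma*B_t)] = exp(sigma^2 t / 2); so E[X_t] = x_0 * exp((mu - sigma^2/2) t) * exp(sigma^2 t / 2) = x_0 * exp(mu t) = 5*exp(-4*t/3).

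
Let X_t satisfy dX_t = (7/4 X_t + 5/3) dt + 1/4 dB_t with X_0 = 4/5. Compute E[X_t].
E[X_t] = 184*exp(7*t/4)/105 - 20/21

Taking expectations and using E[dB_t] = 0, the mean m(t) = E[X_t] satisfies the ODE m'(t) = a m(t) + b with m(0) = x_0. With a = 7/4, b = 5/3, x_0 = 4/5, the solution is
  m(t) = x_0 * exp(a t) + (b/a) * (exp(a t) - 1)
       = (4/5) * exp((7/4) t) + ((5/3)/(7/4)) * (exp((7/4) t) - 1)
       = 184*exp(7*t/4)/105 - 20/21.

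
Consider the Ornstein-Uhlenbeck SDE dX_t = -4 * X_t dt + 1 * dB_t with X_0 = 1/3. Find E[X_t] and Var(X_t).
E[X_t] = exp(-4*t)/3; Var(X_t) = 1/8 - exp(-8*t)/8

The OU SDE dX = -theta X dt + sigma dB admits the integrating factor exp(theta t): d(exp(theta t) X_t) = sigma exp(theta t) dB_t. Integrating from 0 to t:
  X_t = x_0 * exp(-theta t) + sigma * int_0^t exp(-theta (t-s)) dB_s.
The Itô integral has mean 0 and (by the Itô isometry) variance sigma^2 * int_0^t exp(-2 theta (t - s)) ds = sigma^2 * (1 - exp(-2 theta t)) / (2 theta).
With theta = 4, sigma = 1, x_0 = 1/3:
  E[X_t] = 1/3 * exp(-4 t) = exp(-4*t)/3
  Var(X_t) = (1)^2 * (1 - exp(-2*4 t)) / (2 * 4) = 1/8 - exp(-8*t)/8.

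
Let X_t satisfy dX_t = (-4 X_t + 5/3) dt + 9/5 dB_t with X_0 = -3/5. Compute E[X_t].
E[X_t] = 5/12 - 61*exp(-4*t)/60

Taking expectations and using E[dB_t] = 0, the mean m(t) = E[X_t] satisfies the ODE m'(t) = a m(t) + b with m(0) = x_0. With a = -4, b = 5/3, x_0 = -3/5, the solution is
  m(t) = x_0 * exp(a t) + (b/a) * (exp(a t) - 1)
       = (-3/5) * exp((-4) t) + ((5/3)/(-4)) * (exp((-4) t) - 1)
       = 5/12 - 61*exp(-4*t)/60.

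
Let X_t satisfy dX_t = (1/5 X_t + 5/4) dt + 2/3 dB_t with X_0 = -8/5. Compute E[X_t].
E[X_t] = 93*exp(t/5)/20 - 25/4

Taking expectations and using E[dB_t] = 0, the mean m(t) = E[X_t] satisfies the ODE m'(t) = a m(t) + b with m(0) = x_0. With a = 1/5, b = 5/4, x_0 = -8/5, the solution is
  m(t) = x_0 * exp(a t) + (b/a) * (exp(a t) - 1)
       = (-8/5) * exp((1/5) t) + ((5/4)/(1/5)) * (exp((1/5) t) - 1)
       = 93*exp(t/5)/20 - 25/4.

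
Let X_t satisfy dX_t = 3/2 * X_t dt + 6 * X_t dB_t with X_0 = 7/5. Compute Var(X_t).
Var(X_t) = 49*(exp(36*t) - 1)*exp(3*t)/25

For GBM dX = mu X dt + sigma X dB with X_0 = x_0, apply Itô to Y = log X: dY = (mu - sigma^2/2) dt + sigma dB, so Y_t = log(x_0) + (mu - sigma^2/2) t + sigma B_t and hence X_t = x_0 * exp((mu - sigma^2/2) t + sigma B_t).
With mu = 3/2, sigma = 6, x_0 = 7/5, this gives:
  X_t = 7/5 * exp((-33/2) * t + (6) * B_t).
Since sigma*B_t ~ Normal(0, sigma^2 t), E[exp(sigma*B_t)] = exp(sigma^2 t / 2); so E[X_t] = x_0 * exp((mu - sigma^2/2) t) * exp(sigma^2 t / 2) = x_0 * exp(mu t) = 7*exp(3*t/2)/5.
Var(X_t) = E[X_t^2] - (E[X_t])^2 = x_0^2 * exp(2 mu t) * (exp(sigma^2 t) - 1) = 49*(exp(36*t) - 1)*exp(3*t)/25.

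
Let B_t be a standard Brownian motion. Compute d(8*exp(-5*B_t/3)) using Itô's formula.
d(8*exp(-5*B_t/3)) = (100*exp(-5*B_t/3)/9) dt + (-40*exp(-5*B_t/3)/3) dB_t

Itô's formula for f(B_t) gives d f(B_t) = f'(B_t) dB_t + (1/2) f''(B_t) dt. Compute derivatives of f(x) = 8*exp(-5*x/3):
  f'(x)  = -40*exp(-5*x/3)/3
  f''(x) = 200*exp(-5*x/3)/9
Substitute x = B_t and multiply the f'' term by 1/2:
  drift     = (1/2) * (200*exp(-5*x/3)/9) evaluated at B_t = 100*exp(-5*B_t/3)/9
  diffusion = (-40*exp(-5*x/3)/3) evaluated at B_t = -40*exp(-5*B_t/3)/3
Therefore d(8*exp(-5*B_t/3)) = (100*exp(-5*B_t/3)/9) dt + (-40*exp(-5*B_t/3)/3) dB_t.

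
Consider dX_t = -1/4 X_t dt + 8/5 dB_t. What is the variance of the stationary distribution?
lim Var(X_t) = 128/25

The OU SDE dX = -theta X dt + sigma dB admits the integrating factor exp(theta t): d(exp(theta t) X_t) = sigma exp(theta t) dB_t. Integrating from 0 to t gives X_t = x_0 * exp(-theta t) + sigma * int_0^t exp(-theta (t-s)) dB_s for any initial x_0. The Itô integral has variance (by the Itô isometry) sigma^2 * int_0^t exp(-2 theta (t - s)) ds = sigma^2 * (1 - exp(-2 theta t)) / (2 theta), independent of x_0.
With theta = 1/4, sigma = 8/5:
  Var(X_t) = (8/5)^2 * (1 - exp(-2*1/4 t)) / (2 * 1/4) = 128/25 - 128*exp(-t/2)/25.
As t -> infinity, exp(-2*1/4 t) -> 0, so the stationary variance is sigma^2 / (2 theta) = 128/25.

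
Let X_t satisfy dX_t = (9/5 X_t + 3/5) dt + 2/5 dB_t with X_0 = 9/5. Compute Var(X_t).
Var(X_t) = 2*exp(18*t/5)/45 - 2/45

The variance V(t) = Var(X_t) satisfies V'(t) = 2 a V(t) + c^2 with V(0) = 0 (drift coefficient is linear in X, diffusion is constant). With a = 9/5, c = 2/5, the solution is
  V(t) = (c^2 / (2 a)) * (exp(2 a t) - 1)
       = ((2/5)^2 / (2*(9/5))) * (exp((18/5) t) - 1)
       = 2*exp(18*t/5)/45 - 2/45.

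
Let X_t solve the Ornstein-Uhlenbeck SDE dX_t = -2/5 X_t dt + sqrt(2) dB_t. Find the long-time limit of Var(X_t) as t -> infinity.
lim Var(X_t) = 5/2

The OU SDE dX = -theta X dt + sigma dB admits the integrating factor exp(theta t): d(exp(theta t) X_t) = sigma exp(theta t) dB_t. Integrating from 0 to t gives X_t = x_0 * exp(-theta t) + sigma * int_0^t exp(-theta (t-s)) dB_s for any initial x_0. The Itô integral has variance (by the Itô isometry) sigma^2 * int_0^t exp(-2 theta (t - s)) ds = sigma^2 * (1 - exp(-2 theta t)) / (2 theta), independent of x_0.
With theta = 2/5, sigma = sqrt(2):
  Var(X_t) = (sqrt(2))^2 * (1 - exp(-2*2/5 t)) / (2 * 2/5) = 5/2 - 5*exp(-4*t/5)/2.
As t -> infinity, exp(-2*2/5 t) -> 0, so the stationary variance is sigma^2 / (2 theta) = 5/2.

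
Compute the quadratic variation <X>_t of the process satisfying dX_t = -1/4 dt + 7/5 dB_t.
<X>_t = 49*t/25

For an Itô process dX_t = a(t) dt + b(t) dB_t, the quadratic variation is <X>_t = int_0^t b(s)^2 ds (the drift term does not contribute). Here b(s) = 7/5, so
  b(s)^2 = 49/25.
Integrating from 0 to t:
  <X>_t = int_0^t (49/25) ds = 49*t/25.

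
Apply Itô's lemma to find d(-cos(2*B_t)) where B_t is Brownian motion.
d(-cos(2*B_t)) = (2*cos(2*B_t)) dt + (2*sin(2*B_t)) dB_t

Itô's formula for f(B_t) gives d f(B_t) = f'(B_t) dB_t + (1/2) f''(B_t) dt. Compute derivatives of f(x) = -cos(2*x):
  f'(x)  = 2*sin(2*x)
  f''(x) = 4*cos(2*x)
Substitute x = B_t and multiply the f'' term by 1/2:
  drift     = (1/2) * (4*cos(2*x)) evaluated at B_t = 2*cos(2*B_t)
  diffusion = (2*sin(2*x)) evaluated at B_t = 2*sin(2*B_t)
Therefore d(-cos(2*B_t)) = (2*cos(2*B_t)) dt + (2*sin(2*B_t)) dB_t.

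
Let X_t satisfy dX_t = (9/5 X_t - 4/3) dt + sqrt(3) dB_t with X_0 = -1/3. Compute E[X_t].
E[X_t] = 20/27 - 29*exp(9*t/5)/27

Taking expectations and using E[dB_t] = 0, the mean m(t) = E[X_t] satisfies the ODE m'(t) = a m(t) + b with m(0) = x_0. With a = 9/5, b = -4/3, x_0 = -1/3, the solution is
  m(t) = x_0 * exp(a t) + (b/a) * (exp(a t) - 1)
       = (-1/3) * exp((9/5) t) + ((-4/3)/(9/5)) * (exp((9/5) t) - 1)
       = 20/27 - 29*exp(9*t/5)/27.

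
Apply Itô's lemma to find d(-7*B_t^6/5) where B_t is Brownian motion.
d(-7*B_t^6/5) = (-21*B_t^4) dt + (-42*B_t^5/5) dB_t

Itô's formula for f(B_t) gives d f(B_t) = f'(B_t) dB_t + (1/2) f''(B_t) dt. Compute derivatives of f(x) = -7*x^6/5:
  f'(x)  = -42*x^5/5
  f''(x) = -42*x^4
Substitute x = B_t and multiply the f'' term by 1/2:
  drift     = (1/2) * (-42*x^4) evaluated at B_t = -21*B_t^4
  diffusion = (-42*x^5/5) evaluated at B_t = -42*B_t^5/5
Therefore d(-7*B_t^6/5) = (-21*B_t^4) dt + (-42*B_t^5/5) dB_t.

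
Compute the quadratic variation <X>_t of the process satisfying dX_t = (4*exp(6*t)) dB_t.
<X>_t = 4*exp(12*t)/3 - 4/3

For an Itô process dX_t = a(t) dt + b(t) dB_t, the quadratic variation is <X>_t = int_0^t b(s)^2 ds (the drift term does not contribute). Here b(s) = 4*exp(6*s), so
  b(s)^2 = 16*exp(12*s).
Integrating from 0 to t:
  <X>_t = int_0^t (16*exp(12*s)) ds = 4*exp(12*t)/3 - 4/3.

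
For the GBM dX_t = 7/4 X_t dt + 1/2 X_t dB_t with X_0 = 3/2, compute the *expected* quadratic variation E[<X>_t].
E[<X>_t] = 3*exp(15*t/4)/20 - 3/20

<X>_t = int_0^t ((1/2) * X_s)^2 ds. Taking expectation inside the integral: E[<X>_t] = (1/2)^2 * int_0^t E[X_s^2] ds. For GBM, E[X_s^2] = x_0^2 * exp((2 mu + sigma^2) s). Integrating:
  E[<X>_t] = (1/2)^2 * (3/2)^2 * (exp((2*(7/4) + (1/2)^2) t) - 1) / (2*(7/4) + (1/2)^2)
           = (1/2)^2 * (3/2)^2 * (exp((15/4) t) - 1) / (15/4) = 3*exp(15*t/4)/20 - 3/20.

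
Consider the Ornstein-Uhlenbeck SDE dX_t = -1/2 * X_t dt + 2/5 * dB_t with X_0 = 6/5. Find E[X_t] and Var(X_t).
E[X_t] = 6*exp(-t/2)/5; Var(X_t) = 4/25 - 4*exp(-t)/25

The OU SDE dX = -theta X dt + sigma dB admits the integrating factor exp(theta t): d(exp(theta t) X_t) = sigma exp(theta t) dB_t. Integrating from 0 to t:
  X_t = x_0 * exp(-theta t) + sigma * int_0^t exp(-theta (t-s)) dB_s.
The Itô integral has mean 0 and (by the Itô isometry) variance sigma^2 * int_0^t exp(-2 theta (t - s)) ds = sigma^2 * (1 - exp(-2 theta t)) / (2 theta).
With theta = 1/2, sigma = 2/5, x_0 = 6/5:
  E[X_t] = 6/5 * exp(-1/2 t) = 6*exp(-t/2)/5
  Var(X_t) = (2/5)^2 * (1 - exp(-2*1/2 t)) / (2 * 1/2) = 4/25 - 4*exp(-t)/25.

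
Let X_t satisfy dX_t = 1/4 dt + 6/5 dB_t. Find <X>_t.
<X>_t = 36*t/25

For an Itô process dX_t = a(t) dt + b(t) dB_t, the quadratic variation is <X>_t = int_0^t b(s)^2 ds (the drift term does not contribute). Here b(s) = 6/5, so
  b(s)^2 = 36/25.
Integrating from 0 to t:
  <X>_t = int_0^t (36/25) ds = 36*t/25.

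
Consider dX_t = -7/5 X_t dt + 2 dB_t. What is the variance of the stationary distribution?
lim Var(X_t) = 10/7

The OU SDE dX = -theta X dt + sigma dB admits the integrating factor exp(theta t): d(exp(theta t) X_t) = sigma exp(theta t) dB_t. Integrating from 0 to t gives X_t = x_0 * exp(-theta t) + sigma * int_0^t exp(-theta (t-s)) dB_s for any initial x_0. The Itô integral has variance (by the Itô isometry) sigma^2 * int_0^t exp(-2 theta (t - s)) ds = sigma^2 * (1 - exp(-2 theta t)) / (2 theta), independent of x_0.
With theta = 7/5, sigma = 2:
  Var(X_t) = (2)^2 * (1 - exp(-2*7/5 t)) / (2 * 7/5) = 10/7 - 10*exp(-14*t/5)/7.
As t -> infinity, exp(-2*7/5 t) -> 0, so the stationary variance is sigma^2 / (2 theta) = 10/7.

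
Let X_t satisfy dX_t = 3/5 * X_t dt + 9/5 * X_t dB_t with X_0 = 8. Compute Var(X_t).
Var(X_t) = 64*(exp(81*t/25) - 1)*exp(6*t/5)

For GBM dX = mu X dt + sigma X dB with X_0 = x_0, apply Itô to Y = log X: dY = (mu - sigma^2/2) dt + sigma dB, so Y_t = log(x_0) + (mu - sigma^2/2) t + sigma B_t and hence X_t = x_0 * exp((mu - sigma^2/2) t + sigma B_t).
With mu = 3/5, sigma = 9/5, x_0 = 8, this gives:
  X_t = 8 * exp((-51/50) * t + (9/5) * B_t).
Since sigma*B_t ~ Normal(0, sigma^2 t), E[exp(sigma*B_t)] = exp(sigma^2 t / 2); so E[X_t] = x_0 * exp((mu - sigma^2/2) t) * exp(sigma^2 t / 2) = x_0 * exp(mu t) = 8*exp(3*t/5).
Var(X_t) = E[X_t^2] - (E[X_t])^2 = x_0^2 * exp(2 mu t) * (exp(sigma^2 t) - 1) = 64*(exp(81*t/25) - 1)*exp(6*t/5).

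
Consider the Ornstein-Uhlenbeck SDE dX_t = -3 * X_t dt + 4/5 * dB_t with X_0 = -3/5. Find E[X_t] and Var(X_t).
E[X_t] = -3*exp(-3*t)/5; Var(X_t) = 8/75 - 8*exp(-6*t)/75

The OU SDE dX = -theta X dt + sigma dB admits the integrating factor exp(theta t): d(exp(theta t) X_t) = sigma exp(theta t) dB_t. Integrating from 0 to t:
  X_t = x_0 * exp(-theta t) + sigma * int_0^t exp(-theta (t-s)) dB_s.
The Itô integral has mean 0 and (by the Itô isometry) variance sigma^2 * int_0^t exp(-2 theta (t - s)) ds = sigma^2 * (1 - exp(-2 theta t)) / (2 theta).
With theta = 3, sigma = 4/5, x_0 = -3/5:
  E[X_t] = -3/5 * exp(-3 t) = -3*exp(-3*t)/5
  Var(X_t) = (4/5)^2 * (1 - exp(-2*3 t)) / (2 * 3) = 8/75 - 8*exp(-6*t)/75.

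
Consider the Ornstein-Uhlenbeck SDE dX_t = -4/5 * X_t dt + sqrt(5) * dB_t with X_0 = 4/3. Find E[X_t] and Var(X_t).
E[X_t] = 4*exp(-4*t/5)/3; Var(X_t) = 25/8 - 25*exp(-8*t/5)/8

The OU SDE dX = -theta X dt + sigma dB admits the integrating factor exp(theta t): d(exp(theta t) X_t) = sigma exp(theta t) dB_t. Integrating from 0 to t:
  X_t = x_0 * exp(-theta t) + sigma * int_0^t exp(-theta (t-s)) dB_s.
The Itô integral has mean 0 and (by the Itô isometry) variance sigma^2 * int_0^t exp(-2 theta (t - s)) ds = sigma^2 * (1 - exp(-2 theta t)) / (2 theta).
With theta = 4/5, sigma = sqrt(5), x_0 = 4/3:
  E[X_t] = 4/3 * exp(-4/5 t) = 4*exp(-4*t/5)/3
  Var(X_t) = (sqrt(5))^2 * (1 - exp(-2*4/5 t)) / (2 * 4/5) = 25/8 - 25*exp(-8*t/5)/8.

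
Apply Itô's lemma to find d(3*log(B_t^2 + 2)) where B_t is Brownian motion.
d(3*log(B_t^2 + 2)) = (3*(2 - B_t^2)/(B_t^2 + 2)^2) dt + (6*B_t/(B_t^2 + 2)) dB_t

Itô's formula for f(B_t) gives d f(B_t) = f'(B_t) dB_t + (1/2) f''(B_t) dt. Compute derivatives of f(x) = 3*log(x^2 + 2):
  f'(x)  = 6*x/(x^2 + 2)
  f''(x) = 6*(2 - x^2)/(x^2 + 2)^2
Substitute x = B_t and multiply the f'' term by 1/2:
  drift     = (1/2) * (6*(2 - x^2)/(x^2 + 2)^2) evaluated at B_t = 3*(2 - B_t^2)/(B_t^2 + 2)^2
  diffusion = (6*x/(x^2 + 2)) evaluated at B_t = 6*B_t/(B_t^2 + 2)
Therefore d(3*log(B_t^2 + 2)) = (3*(2 - B_t^2)/(B_t^2 + 2)^2) dt + (6*B_t/(B_t^2 + 2)) dB_t.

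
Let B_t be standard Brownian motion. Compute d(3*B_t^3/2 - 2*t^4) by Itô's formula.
d(3*B_t^3/2 - 2*t^4) = (9*B_t/2 - 8*t^3) dt + (9*B_t^2/2) dB_t

Itô's formula for f(t, x): d f(t, B_t) = (f_t + (1/2) f_xx) dt + f_x dB_t. Compute partials of f(t, x) = -2*t^4 + 3*x^3/2:
  f_t(t,x)  = -8*t^3
  f_x(t,x)  = 9*x^2/2
  f_xx(t,x) = 9*x
Assemble drift = f_t + (1/2) f_xx = -8*t^3 + 9*x/2 and diffusion = f_x = 9*x^2/2. Substituting x = B_t:
  d(3*B_t^3/2 - 2*t^4) = (9*B_t/2 - 8*t^3) dt + (9*B_t^2/2) dB_t.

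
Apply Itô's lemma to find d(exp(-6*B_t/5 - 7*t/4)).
d(exp(-6*B_t/5 - 7*t/4)) = (-103*exp(-6*B_t/5 - 7*t/4)/100) dt + (-6*exp(-6*B_t/5 - 7*t/4)/5) dB_t

Itô's formula for f(t, x): d f(t, B_t) = (f_t + (1/2) f_xx) dt + f_x dB_t. Compute partials of f(t, x) = exp(-7*t/4 - 6*x/5):
  f_t(t,x)  = -7*exp(-7*t/4 - 6*x/5)/4
  f_x(t,x)  = -6*exp(-7*t/4 - 6*x/5)/5
  f_xx(t,x) = 36*exp(-7*t/4 - 6*x/5)/25
Assemble drift = f_t + (1/2) f_xx = -103*exp(-7*t/4 - 6*x/5)/100 and diffusion = f_x = -6*exp(-7*t/4 - 6*x/5)/5. Substituting x = B_t:
  d(exp(-6*B_t/5 - 7*t/4)) = (-103*exp(-6*B_t/5 - 7*t/4)/100) dt + (-6*exp(-6*B_t/5 - 7*t/4)/5) dB_t.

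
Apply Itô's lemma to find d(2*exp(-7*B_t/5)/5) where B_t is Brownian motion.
d(2*exp(-7*B_t/5)/5) = (49*exp(-7*B_t/5)/125) dt + (-14*exp(-7*B_t/5)/25) dB_t

Itô's formula for f(B_t) gives d f(B_t) = f'(B_t) dB_t + (1/2) f''(B_t) dt. Compute derivatives of f(x) = 2*exp(-7*x/5)/5:
  f'(x)  = -14*exp(-7*x/5)/25
  f''(x) = 98*exp(-7*x/5)/125
Substitute x = B_t and multiply the f'' term by 1/2:
  drift     = (1/2) * (98*exp(-7*x/5)/125) evaluated at B_t = 49*exp(-7*B_t/5)/125
  diffusion = (-14*exp(-7*x/5)/25) evaluated at B_t = -14*exp(-7*B_t/5)/25
Therefore d(2*exp(-7*B_t/5)/5) = (49*exp(-7*B_t/5)/125) dt + (-14*exp(-7*B_t/5)/25) dB_t.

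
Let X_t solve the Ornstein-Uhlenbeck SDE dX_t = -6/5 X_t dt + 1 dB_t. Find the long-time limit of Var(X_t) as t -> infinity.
lim Var(X_t) = 5/12

The OU SDE dX = -theta X dt + sigma dB admits the integrating factor exp(theta t): d(exp(theta t) X_t) = sigma exp(theta t) dB_t. Integrating from 0 to t gives X_t = x_0 * exp(-theta t) + sigma * int_0^t exp(-theta (t-s)) dB_s for any initial x_0. The Itô integral has variance (by the Itô isometry) sigma^2 * int_0^t exp(-2 theta (t - s)) ds = sigma^2 * (1 - exp(-2 theta t)) / (2 theta), independent of x_0.
With theta = 6/5, sigma = 1:
  Var(X_t) = (1)^2 * (1 - exp(-2*6/5 t)) / (2 * 6/5) = 5/12 - 5*exp(-12*t/5)/12.
As t -> infinity, exp(-2*6/5 t) -> 0, so the stationary variance is sigma^2 / (2 theta) = 5/12.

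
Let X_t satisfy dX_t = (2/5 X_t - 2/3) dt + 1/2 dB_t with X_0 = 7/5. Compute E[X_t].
E[X_t] = 5/3 - 4*exp(2*t/5)/15

Taking expectations and using E[dB_t] = 0, the mean m(t) = E[X_t] satisfies the ODE m'(t) = a m(t) + b with m(0) = x_0. With a = 2/5, b = -2/3, x_0 = 7/5, the solution is
  m(t) = x_0 * exp(a t) + (b/a) * (exp(a t) - 1)
       = (7/5) * exp((2/5) t) + ((-2/3)/(2/5)) * (exp((2/5) t) - 1)
       = 5/3 - 4*exp(2*t/5)/15.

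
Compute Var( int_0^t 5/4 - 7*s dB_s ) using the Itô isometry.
Var = t*(784*t^2 - 420*t + 75)/48

The Itô integral of a deterministic integrand f(s) has mean 0 because each increment f(s) * (B_{s+ds} - B_s) has mean 0. By the Itô isometry:
  Var( int_0^t f(s) dB_s ) = E[ (int_0^t f(s) dB_s)^2 ] = int_0^t f(s)^2 ds.
Here f(s) = 5/4 - 7*s, so f(s)^2 = (28*s - 5)^2/16. Integrate:
  int_0^t ((28*s - 5)^2/16) ds = t*(784*t^2 - 420*t + 75)/48.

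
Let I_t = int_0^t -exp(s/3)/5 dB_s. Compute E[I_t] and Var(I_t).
E[I_t] = 0; Var(I_t) = 3*exp(2*t/3)/50 - 3/50

The Itô integral of a deterministic integrand f(s) has mean 0 because each increment f(s) * (B_{s+ds} - B_s) has mean 0. By the Itô isometry:
  Var( int_0^t f(s) dB_s ) = E[ (int_0^t f(s) dB_s)^2 ] = int_0^t f(s)^2 ds.
Here f(s) = -exp(s/3)/5, so f(s)^2 = exp(2*s/3)/25. Integrate:
  int_0^t (exp(2*s/3)/25) ds = 3*exp(2*t/3)/50 - 3/50.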